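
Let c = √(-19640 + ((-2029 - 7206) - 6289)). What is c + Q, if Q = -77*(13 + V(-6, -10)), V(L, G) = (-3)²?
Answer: -1694 + 2*I*√8791 ≈ -1694.0 + 187.52*I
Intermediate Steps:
V(L, G) = 9
c = 2*I*√8791 (c = √(-19640 + (-9235 - 6289)) = √(-19640 - 15524) = √(-35164) = 2*I*√8791 ≈ 187.52*I)
Q = -1694 (Q = -77*(13 + 9) = -77*22 = -1694)
c + Q = 2*I*√8791 - 1694 = -1694 + 2*I*√8791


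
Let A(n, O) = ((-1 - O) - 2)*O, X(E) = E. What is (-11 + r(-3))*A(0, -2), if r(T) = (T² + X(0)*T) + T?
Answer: -10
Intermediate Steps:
A(n, O) = O*(-3 - O) (A(n, O) = (-3 - O)*O = O*(-3 - O))
r(T) = T + T² (r(T) = (T² + 0*T) + T = (T² + 0) + T = T² + T = T + T²)
(-11 + r(-3))*A(0, -2) = (-11 - 3*(1 - 3))*(-1*(-2)*(3 - 2)) = (-11 - 3*(-2))*(-1*(-2)*1) = (-11 + 6)*2 = -5*2 = -10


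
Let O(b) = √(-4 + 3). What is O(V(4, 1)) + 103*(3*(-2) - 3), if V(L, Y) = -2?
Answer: -927 + I ≈ -927.0 + 1.0*I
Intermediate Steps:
O(b) = I (O(b) = √(-1) = I)
O(V(4, 1)) + 103*(3*(-2) - 3) = I + 103*(3*(-2) - 3) = I + 103*(-6 - 3) = I + 103*(-9) = I - 927 = -927 + I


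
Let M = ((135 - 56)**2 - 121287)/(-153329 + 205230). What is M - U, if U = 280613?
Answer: -14564210359/51901 ≈ -2.8062e+5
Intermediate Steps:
M = -115046/51901 (M = (79**2 - 121287)/51901 = (6241 - 121287)*(1/51901) = -115046*1/51901 = -115046/51901 ≈ -2.2166)
M - U = -115046/51901 - 1*280613 = -115046/51901 - 280613 = -14564210359/51901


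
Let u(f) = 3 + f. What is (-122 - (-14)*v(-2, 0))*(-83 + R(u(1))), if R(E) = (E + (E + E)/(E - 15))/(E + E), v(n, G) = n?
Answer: 136275/11 ≈ 12389.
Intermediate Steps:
R(E) = (E + 2*E/(-15 + E))/(2*E) (R(E) = (E + (2*E)/(-15 + E))/((2*E)) = (E + 2*E/(-15 + E))*(1/(2*E)) = (E + 2*E/(-15 + E))/(2*E))
(-122 - (-14)*v(-2, 0))*(-83 + R(u(1))) = (-122 - (-14)*(-2))*(-83 + (-13 + (3 + 1))/(2*(-15 + (3 + 1)))) = (-122 - 1*28)*(-83 + (-13 + 4)/(2*(-15 + 4))) = (-122 - 28)*(-83 + (1/2)*(-9)/(-11)) = -150*(-83 + (1/2)*(-1/11)*(-9)) = -150*(-83 + 9/22) = -150*(-1817/22) = 136275/11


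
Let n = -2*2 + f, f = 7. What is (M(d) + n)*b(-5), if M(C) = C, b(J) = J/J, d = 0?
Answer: 3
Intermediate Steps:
b(J) = 1
n = 3 (n = -2*2 + 7 = -4 + 7 = 3)
(M(d) + n)*b(-5) = (0 + 3)*1 = 3*1 = 3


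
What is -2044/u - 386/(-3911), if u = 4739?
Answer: -880690/2647747 ≈ -0.33262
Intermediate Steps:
-2044/u - 386/(-3911) = -2044/4739 - 386/(-3911) = -2044*1/4739 - 386*(-1/3911) = -292/677 + 386/3911 = -880690/2647747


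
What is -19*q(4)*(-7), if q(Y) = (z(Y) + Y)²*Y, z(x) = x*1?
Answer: 34048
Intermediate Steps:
z(x) = x
q(Y) = 4*Y³ (q(Y) = (Y + Y)²*Y = (2*Y)²*Y = (4*Y²)*Y = 4*Y³)
-19*q(4)*(-7) = -76*4³*(-7) = -76*64*(-7) = -19*256*(-7) = -4864*(-7) = 34048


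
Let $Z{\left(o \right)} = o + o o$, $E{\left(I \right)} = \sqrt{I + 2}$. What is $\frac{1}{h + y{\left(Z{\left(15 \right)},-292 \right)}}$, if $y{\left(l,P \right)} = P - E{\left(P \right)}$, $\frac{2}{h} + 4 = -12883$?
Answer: $- \frac{24246929161}{7104187919523} + \frac{166074769 i \sqrt{290}}{14208375839046} \approx -0.003413 + 0.00019905 i$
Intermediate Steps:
$h = - \frac{2}{12887}$ ($h = \frac{2}{-4 - 12883} = \frac{2}{-12887} = 2 \left(- \frac{1}{12887}\right) = - \frac{2}{12887} \approx -0.0001552$)
$E{\left(I \right)} = \sqrt{2 + I}$
$Z{\left(o \right)} = o + o^{2}$
$y{\left(l,P \right)} = P - \sqrt{2 + P}$
$\frac{1}{h + y{\left(Z{\left(15 \right)},-292 \right)}} = \frac{1}{- \frac{2}{12887} - \left(292 + \sqrt{2 - 292}\right)} = \frac{1}{- \frac{2}{12887} - \left(292 + \sqrt{-290}\right)} = \frac{1}{- \frac{2}{12887} - \left(292 + i \sqrt{290}\right)} = \frac{1}{- \frac{3763006}{12887} - i \sqrt{290}}$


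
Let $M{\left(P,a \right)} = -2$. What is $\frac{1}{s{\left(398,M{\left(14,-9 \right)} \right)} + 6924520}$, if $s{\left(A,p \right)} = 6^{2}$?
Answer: $\frac{1}{6924556} \approx 1.4441 \cdot 10^{-7}$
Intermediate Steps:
$s{\left(A,p \right)} = 36$
$\frac{1}{s{\left(398,M{\left(14,-9 \right)} \right)} + 6924520} = \frac{1}{36 + 6924520} = \frac{1}{6924556}$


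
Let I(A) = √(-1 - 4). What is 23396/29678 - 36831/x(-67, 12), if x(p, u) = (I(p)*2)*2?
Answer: 11698/14839 + 36831*I*√5/20 ≈ 0.78833 + 4117.8*I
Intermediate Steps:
I(A) = I*√5 (I(A) = √(-5) = I*√5)
x(p, u) = 4*I*√5 (x(p, u) = ((I*√5)*2)*2 = (2*I*√5)*2 = 4*I*√5)
23396/29678 - 36831/x(-67, 12) = 23396/29678 - 36831*(-I*√5/20) = 23396*(1/29678) - (-36831)*I*√5/20 = 11698/14839 + 36831*I*√5/20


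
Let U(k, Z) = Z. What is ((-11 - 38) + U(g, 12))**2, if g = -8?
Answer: 1369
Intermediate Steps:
((-11 - 38) + U(g, 12))**2 = ((-11 - 38) + 12)**2 = (-49 + 12)**2 = (-37)**2 = 1369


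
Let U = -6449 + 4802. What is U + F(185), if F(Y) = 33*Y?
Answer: 4458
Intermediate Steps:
U = -1647
U + F(185) = -1647 + 33*185 = -1647 + 6105 = 4458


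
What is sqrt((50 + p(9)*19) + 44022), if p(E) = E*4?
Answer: 2*sqrt(11189) ≈ 211.56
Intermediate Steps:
p(E) = 4*E
sqrt((50 + p(9)*19) + 44022) = sqrt((50 + (4*9)*19) + 44022) = sqrt((50 + 36*19) + 44022) = sqrt((50 + 684) + 44022) = sqrt(734 + 44022) = sqrt(44756) = 2*sqrt(11189)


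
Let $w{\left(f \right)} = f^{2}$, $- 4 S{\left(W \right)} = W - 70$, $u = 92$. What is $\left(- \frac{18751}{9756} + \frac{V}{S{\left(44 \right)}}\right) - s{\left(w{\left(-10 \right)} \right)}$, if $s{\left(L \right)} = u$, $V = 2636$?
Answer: $\frac{39521693}{126828} \approx 311.62$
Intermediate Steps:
$S{\left(W \right)} = \frac{35}{2} - \frac{W}{4}$ ($S{\left(W \right)} = - \frac{W - 70}{4} = - \frac{-70 + W}{4} = \frac{35}{2} - \frac{W}{4}$)
$s{\left(L \right)} = 92$
$\left(- \frac{18751}{9756} + \frac{V}{S{\left(44 \right)}}\right) - s{\left(w{\left(-10 \right)} \right)} = \left(- \frac{18751}{9756} + \frac{2636}{\frac{35}{2} - 11}\right) - 92 = \left(\left(-18751\right) \frac{1}{9756} + \frac{2636}{\frac{35}{2} - 11}\right) - 92 = \left(- \frac{18751}{9756} + \frac{2636}{\frac{13}{2}}\right) - 92 = \left(- \frac{18751}{9756} + 2636 \cdot \frac{2}{13}\right) - 92 = \left(- \frac{18751}{9756} + \frac{5272}{13}\right) - 92 = \frac{51189869}{126828} - 92 = \frac{39521693}{126828}$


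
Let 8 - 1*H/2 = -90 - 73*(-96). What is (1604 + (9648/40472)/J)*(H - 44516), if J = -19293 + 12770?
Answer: -3087827701001792/32999857 ≈ -9.3571e+7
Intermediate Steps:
H = -13820 (H = 16 - 2*(-90 - 73*(-96)) = 16 - 2*(-90 + 7008) = 16 - 2*6918 = 16 - 13836 = -13820)
J = -6523
(1604 + (9648/40472)/J)*(H - 44516) = (1604 + (9648/40472)/(-6523))*(-13820 - 44516) = (1604 + (9648*(1/40472))*(-1/6523))*(-58336) = (1604 + (1206/5059)*(-1/6523))*(-58336) = (1604 - 1206/32999857)*(-58336) = (52931769422/32999857)*(-58336) = -3087827701001792/32999857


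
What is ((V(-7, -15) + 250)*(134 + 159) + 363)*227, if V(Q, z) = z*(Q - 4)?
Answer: 27684466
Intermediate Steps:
V(Q, z) = z*(-4 + Q)
((V(-7, -15) + 250)*(134 + 159) + 363)*227 = ((-15*(-4 - 7) + 250)*(134 + 159) + 363)*227 = ((-15*(-11) + 250)*293 + 363)*227 = ((165 + 250)*293 + 363)*227 = (415*293 + 363)*227 = (121595 + 363)*227 = 121958*227 = 27684466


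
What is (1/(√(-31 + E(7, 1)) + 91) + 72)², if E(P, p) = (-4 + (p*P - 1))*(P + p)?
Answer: (-42864049*I + 943632*√15)/(2*(-4133*I + 91*√15)) ≈ 5185.6 - 0.067237*I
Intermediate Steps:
E(P, p) = (-5 + P*p)*(P + p) (E(P, p) = (-4 + (P*p - 1))*(P + p) = (-4 + (-1 + P*p))*(P + p) = (-5 + P*p)*(P + p))
(1/(√(-31 + E(7, 1)) + 91) + 72)² = (1/(√(-31 + (-5*7 - 5*1 + 7*1² + 1*7²)) + 91) + 72)² = (1/(√(-31 + (-35 - 5 + 7*1 + 1*49)) + 91) + 72)² = (1/(√(-31 + (-35 - 5 + 7 + 49)) + 91) + 72)² = (1/(√(-31 + 16) + 91) + 72)² = (1/(√(-15) + 91) + 72)² = (1/(I*√15 + 91) + 72)² = (1/(91 + I*√15) + 72)² = (72 + 1/(91 + I*√15))²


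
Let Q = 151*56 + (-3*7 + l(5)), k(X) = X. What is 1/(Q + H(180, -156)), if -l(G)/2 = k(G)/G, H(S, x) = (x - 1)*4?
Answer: 1/7805 ≈ 0.00012812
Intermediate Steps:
H(S, x) = -4 + 4*x (H(S, x) = (-1 + x)*4 = -4 + 4*x)
l(G) = -2 (l(G) = -2*G/G = -2*1 = -2)
Q = 8433 (Q = 151*56 + (-3*7 - 2) = 8456 + (-21 - 2) = 8456 - 23 = 8433)
1/(Q + H(180, -156)) = 1/(8433 + (-4 + 4*(-156))) = 1/(8433 + (-4 - 624)) = 1/(8433 - 628) = 1/7805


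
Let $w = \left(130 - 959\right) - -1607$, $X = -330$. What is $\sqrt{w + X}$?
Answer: $8 \sqrt{7} \approx 21.166$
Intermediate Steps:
$w = 778$ ($w = -829 + 1607 = 778$)
$\sqrt{w + X} = \sqrt{778 - 330} = \sqrt{448} = 8 \sqrt{7}$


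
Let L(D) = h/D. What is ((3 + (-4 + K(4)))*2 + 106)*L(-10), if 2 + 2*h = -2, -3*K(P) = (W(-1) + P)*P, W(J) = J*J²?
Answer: 96/5 ≈ 19.200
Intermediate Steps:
W(J) = J³
K(P) = -P*(-1 + P)/3 (K(P) = -((-1)³ + P)*P/3 = -(-1 + P)*P/3 = -P*(-1 + P)/3)
h = -2 (h = -1 + (½)*(-2) = -1 - 1 = -2)
L(D) = -2/D
((3 + (-4 + K(4)))*2 + 106)*L(-10) = ((3 + (-4 + (⅓)*4*(1 - 1*4)))*2 + 106)*(-2/(-10)) = ((3 + (-4 + (⅓)*4*(1 - 4)))*2 + 106)*(-2*(-⅒)) = ((3 + (-4 + (⅓)*4*(-3)))*2 + 106)*(⅕) = ((3 + (-4 - 4))*2 + 106)*(⅕) = ((3 - 8)*2 + 106)*(⅕) = (-5*2 + 106)*(⅕) = (-10 + 106)*(⅕) = 96*(⅕) = 96/5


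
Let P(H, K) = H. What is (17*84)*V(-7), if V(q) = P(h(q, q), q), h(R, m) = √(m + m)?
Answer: 1428*I*√14 ≈ 5343.1*I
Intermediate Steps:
h(R, m) = √2*√m (h(R, m) = √(2*m) = √2*√m)
V(q) = √2*√q
(17*84)*V(-7) = (17*84)*(√2*√(-7)) = 1428*(√2*(I*√7)) = 1428*(I*√14) = 1428*I*√14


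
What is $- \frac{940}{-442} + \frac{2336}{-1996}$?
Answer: $\frac{105466}{110279} \approx 0.95636$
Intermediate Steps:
$- \frac{940}{-442} + \frac{2336}{-1996} = \left(-940\right) \left(- \frac{1}{442}\right) + 2336 \left(- \frac{1}{1996}\right) = \frac{470}{221} - \frac{584}{499} = \frac{105466}{110279}$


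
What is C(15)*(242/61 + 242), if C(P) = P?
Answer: 225060/61 ≈ 3689.5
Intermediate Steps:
C(15)*(242/61 + 242) = 15*(242/61 + 242) = 15*(15004/61) = 225060/61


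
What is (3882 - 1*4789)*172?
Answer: -156004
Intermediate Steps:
(3882 - 1*4789)*172 = (3882 - 4789)*172 = -907*172 = -156004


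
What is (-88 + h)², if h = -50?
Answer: 19044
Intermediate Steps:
(-88 + h)² = (-88 - 50)² = (-138)² = 19044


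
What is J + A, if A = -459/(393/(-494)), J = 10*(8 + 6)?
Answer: 93922/131 ≈ 716.96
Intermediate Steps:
J = 140 (J = 10*14 = 140)
A = 75582/131 (A = -459/(393*(-1/494)) = -459/(-393/494) = -459*(-494/393) = 75582/131 ≈ 576.96)
J + A = 140 + 75582/131 = 93922/131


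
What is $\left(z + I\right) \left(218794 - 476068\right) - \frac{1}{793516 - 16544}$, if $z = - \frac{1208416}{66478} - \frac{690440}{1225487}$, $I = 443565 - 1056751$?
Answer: $\frac{4993021420164805393438039319}{31649148228413996} \approx 1.5776 \cdot 10^{11}$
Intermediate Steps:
$I = -613186$
$z = - \frac{763398584456}{40733962393}$ ($z = \left(-1208416\right) \frac{1}{66478} - \frac{690440}{1225487} = - \frac{604208}{33239} - \frac{690440}{1225487} = - \frac{763398584456}{40733962393} \approx -18.741$)
$\left(z + I\right) \left(218794 - 476068\right) - \frac{1}{793516 - 16544} = \left(- \frac{763398584456}{40733962393} - 613186\right) \left(218794 - 476068\right) - \frac{1}{793516 - 16544} = \left(- \frac{24978258862498554}{40733962393}\right) \left(-257274\right) - \frac{1}{776972} = \frac{6426256570590452981796}{40733962393} - \frac{1}{776972} = \frac{4993021420164805393438039319}{31649148228413996}$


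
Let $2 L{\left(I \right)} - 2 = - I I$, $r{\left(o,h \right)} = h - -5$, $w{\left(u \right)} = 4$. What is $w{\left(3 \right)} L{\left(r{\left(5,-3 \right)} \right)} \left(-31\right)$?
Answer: $124$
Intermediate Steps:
$r{\left(o,h \right)} = 5 + h$ ($r{\left(o,h \right)} = h + 5 = 5 + h$)
$L{\left(I \right)} = 1 - \frac{I^{2}}{2}$ ($L{\left(I \right)} = 1 + \frac{- I I}{2} = 1 + \frac{\left(-1\right) I^{2}}{2} = 1 - \frac{I^{2}}{2}$)
$w{\left(3 \right)} L{\left(r{\left(5,-3 \right)} \right)} \left(-31\right) = 4 \left(1 - \frac{\left(5 - 3\right)^{2}}{2}\right) \left(-31\right) = 4 \left(1 - \frac{2^{2}}{2}\right) \left(-31\right) = 4 \left(1 - 2\right) \left(-31\right) = 4 \left(-1\right) \left(-31\right) = \left(-4\right) \left(-31\right) = 124$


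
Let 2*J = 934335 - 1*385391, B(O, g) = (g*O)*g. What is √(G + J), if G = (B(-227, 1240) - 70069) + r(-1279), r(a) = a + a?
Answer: I*√348833355 ≈ 18677.0*I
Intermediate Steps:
B(O, g) = O*g² (B(O, g) = (O*g)*g = O*g²)
r(a) = 2*a
J = 274472 (J = (934335 - 1*385391)/2 = (934335 - 385391)/2 = (½)*548944 = 274472)
G = -349107827 (G = (-227*1240² - 70069) + 2*(-1279) = (-227*1537600 - 70069) - 2558 = (-349035200 - 70069) - 2558 = -349105269 - 2558 = -349107827)
√(G + J) = √(-349107827 + 274472) = √(-348833355) = I*√348833355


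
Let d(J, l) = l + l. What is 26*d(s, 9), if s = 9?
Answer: 468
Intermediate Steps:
d(J, l) = 2*l
26*d(s, 9) = 26*(2*9) = 26*18 = 468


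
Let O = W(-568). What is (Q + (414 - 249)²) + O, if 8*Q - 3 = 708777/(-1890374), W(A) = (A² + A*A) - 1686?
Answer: 10144311397049/15122992 ≈ 6.7079e+5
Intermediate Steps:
W(A) = -1686 + 2*A² (W(A) = (A² + A²) - 1686 = 2*A² - 1686 = -1686 + 2*A²)
O = 643562 (O = -1686 + 2*(-568)² = -1686 + 2*322624 = -1686 + 645248 = 643562)
Q = 4962345/15122992 (Q = 3/8 + (708777/(-1890374))/8 = 3/8 + (708777*(-1/1890374))/8 = 3/8 + (⅛)*(-708777/1890374) = 3/8 - 708777/15122992 = 4962345/15122992 ≈ 0.32813)
(Q + (414 - 249)²) + O = (4962345/15122992 + (414 - 249)²) + 643562 = (4962345/15122992 + 165²) + 643562 = (4962345/15122992 + 27225) + 643562 = 411728419545/15122992 + 643562 = 10144311397049/15122992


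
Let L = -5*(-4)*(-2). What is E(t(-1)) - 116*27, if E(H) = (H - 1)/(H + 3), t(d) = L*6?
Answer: -742043/237 ≈ -3131.0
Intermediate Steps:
L = -40 (L = 20*(-2) = -40)
t(d) = -240 (t(d) = -40*6 = -240)
E(H) = (-1 + H)/(3 + H)
E(t(-1)) - 116*27 = (-1 - 240)/(3 - 240) - 116*27 = -241/(-237) - 3132 = -1/237*(-241) - 3132 = 241/237 - 3132 = -742043/237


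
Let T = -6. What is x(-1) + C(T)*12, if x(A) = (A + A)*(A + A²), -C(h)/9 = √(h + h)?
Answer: -216*I*√3 ≈ -374.12*I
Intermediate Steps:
C(h) = -9*√2*√h (C(h) = -9*√(h + h) = -9*√2*√h)
x(A) = 2*A*(A + A²) (x(A) = (2*A)*(A + A²) = 2*A*(A + A²))
x(-1) + C(T)*12 = 2*(-1)²*(1 - 1) - 9*√2*√(-6)*12 = 2*1*0 - 9*√2*I*√6*12 = 0 - 18*I*√3*12 = 0 - 216*I*√3 = -216*I*√3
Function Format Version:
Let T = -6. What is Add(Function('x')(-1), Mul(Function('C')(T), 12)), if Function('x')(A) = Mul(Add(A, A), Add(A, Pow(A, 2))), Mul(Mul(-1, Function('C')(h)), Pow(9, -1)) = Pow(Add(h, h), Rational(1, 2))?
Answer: Mul(-216, I, Pow(3, Rational(1, 2))) ≈ Mul(-374.12, I)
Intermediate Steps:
Function('C')(h) = Mul(-9, Pow(2, Rational(1, 2)), Pow(h, Rational(1, 2))) (Function('C')(h) = Mul(-9, Pow(Add(h, h), Rational(1, 2))) = Mul(-9, Pow(Mul(2, h), Rational(1, 2))) = Mul(-9, Mul(Pow(2, Rational(1, 2)), Pow(h, Rational(1, 2)))) = Mul(-9, Pow(2, Rational(1, 2)), Pow(h, Rational(1, 2))))
Function('x')(A) = Mul(2, A, Add(A, Pow(A, 2))) (Function('x')(A) = Mul(Mul(2, A), Add(A, Pow(A, 2))) = Mul(2, A, Add(A, Pow(A, 2))))
Add(Function('x')(-1), Mul(Function('C')(T), 12)) = Add(Mul(2, Pow(-1, 2), Add(1, -1)), Mul(Mul(-9, Pow(2, Rational(1, 2)), Pow(-6, Rational(1, 2))), 12)) = Add(Mul(2, 1, 0), Mul(Mul(-9, Pow(2, Rational(1, 2)), Mul(I, Pow(6, Rational(1, 2)))), 12)) = Add(0, Mul(Mul(-18, I, Pow(3, Rational(1, 2))), 12)) = Add(0, Mul(-216, I, Pow(3, Rational(1, 2)))) = Mul(-216, I, Pow(3, Rational(1, 2)))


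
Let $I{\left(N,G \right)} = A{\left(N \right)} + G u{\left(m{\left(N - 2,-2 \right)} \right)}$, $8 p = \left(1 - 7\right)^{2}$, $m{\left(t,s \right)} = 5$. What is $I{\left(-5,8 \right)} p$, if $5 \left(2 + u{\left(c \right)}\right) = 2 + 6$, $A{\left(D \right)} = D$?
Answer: $- \frac{369}{10} \approx -36.9$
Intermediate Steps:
$u{\left(c \right)} = - \frac{2}{5}$ ($u{\left(c \right)} = -2 + \frac{2 + 6}{5} = -2 + \frac{1}{5} \cdot 8 = -2 + \frac{8}{5} = - \frac{2}{5}$)
$p = \frac{9}{2}$ ($p = \frac{\left(1 - 7\right)^{2}}{8} = \frac{\left(-6\right)^{2}}{8} = \frac{1}{8} \cdot 36 = \frac{9}{2} \approx 4.5$)
$I{\left(N,G \right)} = N - \frac{2 G}{5}$ ($I{\left(N,G \right)} = N + G \left(- \frac{2}{5}\right) = N - \frac{2 G}{5}$)
$I{\left(-5,8 \right)} p = \left(-5 - \frac{16}{5}\right) \frac{9}{2} = \left(- \frac{41}{5}\right) \frac{9}{2} = - \frac{369}{10}$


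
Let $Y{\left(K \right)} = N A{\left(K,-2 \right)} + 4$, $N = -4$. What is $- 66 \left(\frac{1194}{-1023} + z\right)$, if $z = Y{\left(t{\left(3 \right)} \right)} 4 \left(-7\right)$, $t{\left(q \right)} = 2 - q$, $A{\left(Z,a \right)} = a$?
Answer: $\frac{689844}{31} \approx 22253.0$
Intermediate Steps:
$Y{\left(K \right)} = 12$ ($Y{\left(K \right)} = \left(-4\right) \left(-2\right) + 4 = 8 + 4 = 12$)
$z = -336$ ($z = 12 \cdot 4 \left(-7\right) = 48 \left(-7\right) = -336$)
$- 66 \left(\frac{1194}{-1023} + z\right) = - 66 \left(\frac{1194}{-1023} - 336\right) = - 66 \left(1194 \left(- \frac{1}{1023}\right) - 336\right) = - 66 \left(- \frac{398}{341} - 336\right) = \left(-66\right) \left(- \frac{114974}{341}\right) = \frac{689844}{31}$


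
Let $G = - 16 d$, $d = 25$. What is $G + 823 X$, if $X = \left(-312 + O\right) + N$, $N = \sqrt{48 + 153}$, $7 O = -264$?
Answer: $- \frac{2017504}{7} + 823 \sqrt{201} \approx -2.7655 \cdot 10^{5}$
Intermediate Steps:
$O = - \frac{264}{7}$ ($O = \frac{1}{7} \left(-264\right) = - \frac{264}{7} \approx -37.714$)
$N = \sqrt{201} \approx 14.177$
$G = -400$ ($G = \left(-16\right) 25 = -400$)
$X = - \frac{2448}{7} + \sqrt{201}$ ($X = \left(-312 - \frac{264}{7}\right) + \sqrt{201} = - \frac{2448}{7} + \sqrt{201} \approx -335.54$)
$G + 823 X = -400 + 823 \left(- \frac{2448}{7} + \sqrt{201}\right) = -400 - \left(\frac{2014704}{7} - 823 \sqrt{201}\right) = - \frac{2017504}{7} + 823 \sqrt{201}$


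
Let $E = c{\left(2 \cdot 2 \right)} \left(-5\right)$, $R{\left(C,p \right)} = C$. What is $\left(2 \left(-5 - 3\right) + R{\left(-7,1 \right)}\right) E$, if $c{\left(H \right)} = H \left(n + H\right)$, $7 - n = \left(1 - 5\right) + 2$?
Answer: $5980$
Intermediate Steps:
$n = 9$ ($n = 7 - \left(\left(1 - 5\right) + 2\right) = 7 - \left(-4 + 2\right) = 7 - -2 = 7 + 2 = 9$)
$c{\left(H \right)} = H \left(9 + H\right)$
$E = -260$ ($E = 2 \cdot 2 \left(9 + 2 \cdot 2\right) \left(-5\right) = 4 \left(9 + 4\right) \left(-5\right) = 4 \cdot 13 \left(-5\right) = 52 \left(-5\right) = -260$)
$\left(2 \left(-5 - 3\right) + R{\left(-7,1 \right)}\right) E = \left(2 \left(-5 - 3\right) - 7\right) \left(-260\right) = \left(2 \left(-8\right) - 7\right) \left(-260\right) = \left(-16 - 7\right) \left(-260\right) = \left(-23\right) \left(-260\right) = 5980$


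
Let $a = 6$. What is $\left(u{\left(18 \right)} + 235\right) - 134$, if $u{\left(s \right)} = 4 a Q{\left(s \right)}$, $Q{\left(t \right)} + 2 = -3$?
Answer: $-19$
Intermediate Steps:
$Q{\left(t \right)} = -5$ ($Q{\left(t \right)} = -2 - 3 = -5$)
$u{\left(s \right)} = -120$ ($u{\left(s \right)} = 4 \cdot 6 \left(-5\right) = 24 \left(-5\right) = -120$)
$\left(u{\left(18 \right)} + 235\right) - 134 = \left(-120 + 235\right) - 134 = 115 - 134 = -19$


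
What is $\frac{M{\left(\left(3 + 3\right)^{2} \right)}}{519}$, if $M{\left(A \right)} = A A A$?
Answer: $\frac{15552}{173} \approx 89.896$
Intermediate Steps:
$M{\left(A \right)} = A^{3}$ ($M{\left(A \right)} = A^{2} A = A^{3}$)
$\frac{M{\left(\left(3 + 3\right)^{2} \right)}}{519} = \frac{\left(\left(3 + 3\right)^{2}\right)^{3}}{519} = \left(6^{2}\right)^{3} \cdot \frac{1}{519} = 36^{3} \cdot \frac{1}{519} = 46656 \cdot \frac{1}{519} = \frac{15552}{173}$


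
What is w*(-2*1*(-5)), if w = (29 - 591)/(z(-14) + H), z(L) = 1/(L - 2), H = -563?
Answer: 89920/9009 ≈ 9.9811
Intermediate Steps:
z(L) = 1/(-2 + L)
w = 8992/9009 (w = (29 - 591)/(1/(-2 - 14) - 563) = -562/(1/(-16) - 563) = -562/(-1/16 - 563) = -562/(-9009/16) = -562*(-16/9009) = 8992/9009 ≈ 0.99811)
w*(-2*1*(-5)) = 8992*(-2*1*(-5))/9009 = 8992*(-2*(-5))/9009 = (8992/9009)*10 = 89920/9009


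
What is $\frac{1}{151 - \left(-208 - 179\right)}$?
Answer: $\frac{1}{538} \approx 0.0018587$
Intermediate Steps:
$\frac{1}{151 - \left(-208 - 179\right)} = \frac{1}{151 - -387} = \frac{1}{151 + 387} = \frac{1}{538}$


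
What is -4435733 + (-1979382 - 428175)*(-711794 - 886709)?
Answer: 3848482651438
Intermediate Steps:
-4435733 + (-1979382 - 428175)*(-711794 - 886709) = -4435733 - 2407557*(-1598503) = -4435733 + 3848487087171 = 3848482651438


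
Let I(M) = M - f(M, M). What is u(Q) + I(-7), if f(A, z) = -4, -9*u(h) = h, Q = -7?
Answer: -20/9 ≈ -2.2222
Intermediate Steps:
u(h) = -h/9
I(M) = 4 + M (I(M) = M - 1*(-4) = M + 4 = 4 + M)
u(Q) + I(-7) = -1/9*(-7) + (4 - 7) = 7/9 - 3 = -20/9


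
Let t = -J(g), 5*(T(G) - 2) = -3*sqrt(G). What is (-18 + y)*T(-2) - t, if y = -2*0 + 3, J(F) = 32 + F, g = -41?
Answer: -39 + 9*I*sqrt(2) ≈ -39.0 + 12.728*I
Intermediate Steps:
y = 3 (y = 0 + 3 = 3)
T(G) = 2 - 3*sqrt(G)/5 (T(G) = 2 + (-3*sqrt(G))/5 = 2 - 3*sqrt(G)/5)
t = 9 (t = -(32 - 41) = -1*(-9) = 9)
(-18 + y)*T(-2) - t = (-18 + 3)*(2 - 3*I*sqrt(2)/5) - 1*9 = -15*(2 - 3*I*sqrt(2)/5) - 9 = (-30 + 9*I*sqrt(2)) - 9 = -39 + 9*I*sqrt(2)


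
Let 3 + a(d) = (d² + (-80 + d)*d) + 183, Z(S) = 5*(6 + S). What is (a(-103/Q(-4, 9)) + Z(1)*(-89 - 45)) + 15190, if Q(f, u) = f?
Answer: 79569/8 ≈ 9946.1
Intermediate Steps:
Z(S) = 30 + 5*S
a(d) = 180 + d² + d*(-80 + d) (a(d) = -3 + ((d² + (-80 + d)*d) + 183) = -3 + ((d² + d*(-80 + d)) + 183) = -3 + (183 + d² + d*(-80 + d)) = 180 + d² + d*(-80 + d))
(a(-103/Q(-4, 9)) + Z(1)*(-89 - 45)) + 15190 = ((180 - (-8240)/(-4) + 2*(-103/(-4))²) + (30 + 5*1)*(-89 - 45)) + 15190 = ((180 - (-8240)*(-1)/4 + 2*(-103*(-¼))²) + (30 + 5)*(-134)) + 15190 = ((180 - 80*103/4 + 2*(103/4)²) + 35*(-134)) + 15190 = ((180 - 2060 + 2*(10609/16)) - 4690) + 15190 = ((180 - 2060 + 10609/8) - 4690) + 15190 = (-4431/8 - 4690) + 15190 = -41951/8 + 15190 = 79569/8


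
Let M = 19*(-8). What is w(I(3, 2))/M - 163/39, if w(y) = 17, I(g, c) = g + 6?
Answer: -25439/5928 ≈ -4.2913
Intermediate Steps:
I(g, c) = 6 + g
M = -152
w(I(3, 2))/M - 163/39 = 17/(-152) - 163/39 = 17*(-1/152) - 163*1/39 = -17/152 - 163/39 = -25439/5928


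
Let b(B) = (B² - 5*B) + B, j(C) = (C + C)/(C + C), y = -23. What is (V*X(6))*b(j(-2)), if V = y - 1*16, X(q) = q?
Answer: 702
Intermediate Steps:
j(C) = 1 (j(C) = (2*C)/((2*C)) = (2*C)*(1/(2*C)) = 1)
V = -39 (V = -23 - 1*16 = -23 - 16 = -39)
b(B) = B² - 4*B
(V*X(6))*b(j(-2)) = (-39*6)*(1*(-4 + 1)) = -234*(-3) = 702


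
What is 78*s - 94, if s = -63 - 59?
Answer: -9610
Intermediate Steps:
s = -122
78*s - 94 = 78*(-122) - 94 = -9516 - 94 = -9610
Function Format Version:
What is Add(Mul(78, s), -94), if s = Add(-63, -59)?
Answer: -9610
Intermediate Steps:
s = -122
Add(Mul(78, s), -94) = Add(Mul(78, -122), -94) = Add(-9516, -94) = -9610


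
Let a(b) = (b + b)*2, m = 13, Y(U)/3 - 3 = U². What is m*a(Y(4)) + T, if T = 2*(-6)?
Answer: 2952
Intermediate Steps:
Y(U) = 9 + 3*U²
a(b) = 4*b (a(b) = (2*b)*2 = 4*b)
T = -12
m*a(Y(4)) + T = 13*(4*(9 + 3*4²)) - 12 = 13*(4*(9 + 3*16)) - 12 = 13*(4*(9 + 48)) - 12 = 13*(4*57) - 12 = 13*228 - 12 = 2964 - 12 = 2952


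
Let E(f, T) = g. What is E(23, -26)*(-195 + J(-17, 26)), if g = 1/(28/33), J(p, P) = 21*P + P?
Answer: 12441/28 ≈ 444.32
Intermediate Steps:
J(p, P) = 22*P
g = 33/28 (g = 1/(28*(1/33)) = 1/(28/33) = 33/28 ≈ 1.1786)
E(f, T) = 33/28
E(23, -26)*(-195 + J(-17, 26)) = 33*(-195 + 22*26)/28 = 33*(-195 + 572)/28 = (33/28)*377 = 12441/28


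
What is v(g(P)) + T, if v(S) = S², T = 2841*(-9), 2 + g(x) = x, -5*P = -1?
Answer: -639144/25 ≈ -25566.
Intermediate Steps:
P = ⅕ (P = -⅕*(-1) = ⅕ ≈ 0.20000)
g(x) = -2 + x
T = -25569
v(g(P)) + T = (-2 + ⅕)² - 25569 = (-9/5)² - 25569 = 81/25 - 25569 = -639144/25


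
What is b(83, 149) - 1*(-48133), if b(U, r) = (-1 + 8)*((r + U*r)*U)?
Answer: 7319929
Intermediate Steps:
b(U, r) = 7*U*(r + U*r) (b(U, r) = 7*(U*(r + U*r)) = 7*U*(r + U*r))
b(83, 149) - 1*(-48133) = 7*83*149*(1 + 83) - 1*(-48133) = 7*83*149*84 + 48133 = 7271796 + 48133 = 7319929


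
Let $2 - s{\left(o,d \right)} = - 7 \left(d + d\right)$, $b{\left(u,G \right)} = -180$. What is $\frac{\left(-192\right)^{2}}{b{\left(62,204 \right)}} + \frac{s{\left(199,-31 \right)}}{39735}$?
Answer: $- \frac{180848}{883} \approx -204.81$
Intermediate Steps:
$s{\left(o,d \right)} = 2 + 14 d$ ($s{\left(o,d \right)} = 2 - - 7 \left(d + d\right) = 2 - - 7 \cdot 2 d = 2 - - 14 d = 2 + 14 d$)
$\frac{\left(-192\right)^{2}}{b{\left(62,204 \right)}} + \frac{s{\left(199,-31 \right)}}{39735} = \frac{\left(-192\right)^{2}}{-180} + \frac{2 + 14 \left(-31\right)}{39735} = 36864 \left(- \frac{1}{180}\right) + \left(2 - 434\right) \frac{1}{39735} = - \frac{1024}{5} - \frac{48}{4415} = - \frac{180848}{883}$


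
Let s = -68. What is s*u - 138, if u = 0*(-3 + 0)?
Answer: -138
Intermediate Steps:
u = 0 (u = 0*(-3) = 0)
s*u - 138 = -68*0 - 138 = 0 - 138 = -138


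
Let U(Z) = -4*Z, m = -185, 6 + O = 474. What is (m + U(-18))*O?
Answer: -52884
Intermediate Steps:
O = 468 (O = -6 + 474 = 468)
(m + U(-18))*O = (-185 - 4*(-18))*468 = (-185 + 72)*468 = -113*468 = -52884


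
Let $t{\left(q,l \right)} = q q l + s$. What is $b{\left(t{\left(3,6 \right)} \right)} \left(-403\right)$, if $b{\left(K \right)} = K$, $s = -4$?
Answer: $-20150$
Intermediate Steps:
$t{\left(q,l \right)} = -4 + l q^{2}$ ($t{\left(q,l \right)} = q q l - 4 = q^{2} l - 4 = l q^{2} - 4 = -4 + l q^{2}$)
$b{\left(t{\left(3,6 \right)} \right)} \left(-403\right) = \left(-4 + 6 \cdot 3^{2}\right) \left(-403\right) = \left(-4 + 6 \cdot 9\right) \left(-403\right) = \left(-4 + 54\right) \left(-403\right) = 50 \left(-403\right) = -20150$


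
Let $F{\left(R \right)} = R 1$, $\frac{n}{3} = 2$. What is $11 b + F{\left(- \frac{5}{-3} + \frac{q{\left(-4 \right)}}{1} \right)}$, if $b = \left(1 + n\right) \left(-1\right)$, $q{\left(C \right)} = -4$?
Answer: $- \frac{238}{3} \approx -79.333$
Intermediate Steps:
$n = 6$ ($n = 3 \cdot 2 = 6$)
$b = -7$ ($b = \left(1 + 6\right) \left(-1\right) = 7 \left(-1\right) = -7$)
$F{\left(R \right)} = R$
$11 b + F{\left(- \frac{5}{-3} + \frac{q{\left(-4 \right)}}{1} \right)} = 11 \left(-7\right) - \left(4 - \frac{5}{3}\right) = -77 - \frac{7}{3} = - \frac{238}{3}$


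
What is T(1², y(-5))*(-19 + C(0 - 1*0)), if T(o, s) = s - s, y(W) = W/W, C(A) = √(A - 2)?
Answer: 0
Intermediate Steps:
C(A) = √(-2 + A)
y(W) = 1
T(o, s) = 0
T(1², y(-5))*(-19 + C(0 - 1*0)) = 0*(-19 + √(-2 + (0 - 1*0))) = 0*(-19 + √(-2 + (0 + 0))) = 0*(-19 + √(-2 + 0)) = 0*(-19 + √(-2)) = 0*(-19 + I*√2) = 0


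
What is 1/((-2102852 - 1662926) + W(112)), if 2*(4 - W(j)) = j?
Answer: -1/3765830 ≈ -2.6555e-7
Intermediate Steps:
W(j) = 4 - j/2
1/((-2102852 - 1662926) + W(112)) = 1/((-2102852 - 1662926) + (4 - ½*112)) = 1/(-3765778 + (4 - 56)) = 1/(-3765778 - 52) = 1/(-3765830) = -1/3765830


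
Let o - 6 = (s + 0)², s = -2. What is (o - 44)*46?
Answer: -1564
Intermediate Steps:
o = 10 (o = 6 + (-2 + 0)² = 6 + (-2)² = 6 + 4 = 10)
(o - 44)*46 = (10 - 44)*46 = -34*46 = -1564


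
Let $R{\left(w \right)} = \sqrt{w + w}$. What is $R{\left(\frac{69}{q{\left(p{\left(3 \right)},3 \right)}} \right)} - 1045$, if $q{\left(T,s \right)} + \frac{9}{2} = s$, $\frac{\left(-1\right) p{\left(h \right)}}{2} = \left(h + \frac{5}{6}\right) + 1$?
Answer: $-1045 + 2 i \sqrt{23} \approx -1045.0 + 9.5917 i$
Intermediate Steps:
$p{\left(h \right)} = - \frac{11}{3} - 2 h$ ($p{\left(h \right)} = - 2 \left(\left(h + \frac{5}{6}\right) + 1\right) = - 2 \left(\left(\frac{5}{6} + h\right) + 1\right) = - 2 \left(\frac{11}{6} + h\right) = - \frac{11}{3} - 2 h$)
$q{\left(T,s \right)} = - \frac{9}{2} + s$
$R{\left(w \right)} = \sqrt{2} \sqrt{w}$ ($R{\left(w \right)} = \sqrt{2 w} = \sqrt{2} \sqrt{w}$)
$R{\left(\frac{69}{q{\left(p{\left(3 \right)},3 \right)}} \right)} - 1045 = \sqrt{2} \sqrt{\frac{69}{- \frac{9}{2} + 3}} - 1045 = \sqrt{2} \sqrt{\frac{69}{- \frac{3}{2}}} - 1045 = \sqrt{2} \sqrt{69 \left(- \frac{2}{3}\right)} - 1045 = \sqrt{2} \sqrt{-46} - 1045 = \sqrt{2} i \sqrt{46} - 1045 = 2 i \sqrt{23} - 1045 = -1045 + 2 i \sqrt{23}$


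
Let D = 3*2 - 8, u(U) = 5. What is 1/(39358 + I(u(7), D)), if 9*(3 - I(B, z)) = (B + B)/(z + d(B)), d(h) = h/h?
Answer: 9/354259 ≈ 2.5405e-5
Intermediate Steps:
d(h) = 1
D = -2 (D = 6 - 8 = -2)
I(B, z) = 3 - 2*B/(9*(1 + z)) (I(B, z) = 3 - (B + B)/(9*(z + 1)) = 3 - 2*B/(9*(1 + z)))
1/(39358 + I(u(7), D)) = 1/(39358 + (27 - 2*5 + 27*(-2))/(9*(1 - 2))) = 1/(39358 + (⅑)*(27 - 10 - 54)/(-1)) = 1/(39358 + (⅑)*(-1)*(-37)) = 1/(39358 + 37/9) = 1/(354259/9) = 9/354259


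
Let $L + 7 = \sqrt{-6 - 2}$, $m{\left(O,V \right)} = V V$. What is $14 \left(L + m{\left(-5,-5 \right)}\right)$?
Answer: $252 + 28 i \sqrt{2} \approx 252.0 + 39.598 i$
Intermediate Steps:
$m{\left(O,V \right)} = V^{2}$
$L = -7 + 2 i \sqrt{2}$ ($L = -7 + \sqrt{-6 - 2} = -7 + \sqrt{-8} = -7 + 2 i \sqrt{2} \approx -7.0 + 2.8284 i$)
$14 \left(L + m{\left(-5,-5 \right)}\right) = 14 \left(\left(-7 + 2 i \sqrt{2}\right) + \left(-5\right)^{2}\right) = 14 \left(\left(-7 + 2 i \sqrt{2}\right) + 25\right) = 14 \left(18 + 2 i \sqrt{2}\right) = 252 + 28 i \sqrt{2}$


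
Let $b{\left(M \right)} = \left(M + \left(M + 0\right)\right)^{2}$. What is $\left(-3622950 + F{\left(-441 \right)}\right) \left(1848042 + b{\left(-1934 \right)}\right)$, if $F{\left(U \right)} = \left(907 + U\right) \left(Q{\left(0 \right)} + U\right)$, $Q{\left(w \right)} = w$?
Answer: $-64354300964496$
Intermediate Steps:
$b{\left(M \right)} = 4 M^{2}$ ($b{\left(M \right)} = \left(M + M\right)^{2} = \left(2 M\right)^{2} = 4 M^{2}$)
$F{\left(U \right)} = U \left(907 + U\right)$ ($F{\left(U \right)} = \left(907 + U\right) \left(0 + U\right) = \left(907 + U\right) U = U \left(907 + U\right)$)
$\left(-3622950 + F{\left(-441 \right)}\right) \left(1848042 + b{\left(-1934 \right)}\right) = \left(-3622950 - 441 \left(907 - 441\right)\right) \left(1848042 + 4 \left(-1934\right)^{2}\right) = \left(-3622950 - 205506\right) \left(1848042 + 4 \cdot 3740356\right) = \left(-3622950 - 205506\right) \left(1848042 + 14961424\right) = \left(-3828456\right) 16809466 = -64354300964496$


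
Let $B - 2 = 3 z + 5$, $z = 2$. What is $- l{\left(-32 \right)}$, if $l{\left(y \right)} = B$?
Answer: $-13$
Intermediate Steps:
$B = 13$ ($B = 2 + \left(3 \cdot 2 + 5\right) = 2 + \left(6 + 5\right) = 2 + 11 = 13$)
$l{\left(y \right)} = 13$
$- l{\left(-32 \right)} = \left(-1\right) 13 = -13$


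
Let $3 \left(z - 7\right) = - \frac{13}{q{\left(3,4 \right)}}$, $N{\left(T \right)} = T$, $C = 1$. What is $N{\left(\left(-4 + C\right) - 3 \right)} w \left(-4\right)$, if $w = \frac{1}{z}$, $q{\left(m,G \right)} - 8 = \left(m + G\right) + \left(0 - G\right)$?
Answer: $\frac{396}{109} \approx 3.633$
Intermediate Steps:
$q{\left(m,G \right)} = 8 + m$ ($q{\left(m,G \right)} = 8 + \left(\left(m + G\right) + \left(0 - G\right)\right) = 8 + \left(\left(G + m\right) - G\right) = 8 + m$)
$z = \frac{218}{33}$ ($z = 7 + \frac{\left(-13\right) \frac{1}{8 + 3}}{3} = 7 + \frac{\left(-13\right) \frac{1}{11}}{3} = 7 + \frac{1}{3} \left(- \frac{13}{11}\right) = 7 - \frac{13}{33} = \frac{218}{33} \approx 6.6061$)
$w = \frac{33}{218}$ ($w = \frac{1}{\frac{218}{33}} = \frac{33}{218} \approx 0.15138$)
$N{\left(\left(-4 + C\right) - 3 \right)} w \left(-4\right) = \left(\left(-4 + 1\right) - 3\right) \frac{33}{218} \left(-4\right) = \left(-3 - 3\right) \frac{33}{218} \left(-4\right) = \left(-6\right) \frac{33}{218} \left(-4\right) = \left(- \frac{99}{109}\right) \left(-4\right) = \frac{396}{109}$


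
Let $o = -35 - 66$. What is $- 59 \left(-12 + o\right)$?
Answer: $6667$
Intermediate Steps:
$o = -101$ ($o = -35 - 66 = -101$)
$- 59 \left(-12 + o\right) = - 59 \left(-12 - 101\right) = \left(-59\right) \left(-113\right) = 6667$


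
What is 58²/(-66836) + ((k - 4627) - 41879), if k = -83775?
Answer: -2176866070/16709 ≈ -1.3028e+5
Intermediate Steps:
58²/(-66836) + ((k - 4627) - 41879) = 58²/(-66836) + ((-83775 - 4627) - 41879) = 3364*(-1/66836) + (-88402 - 41879) = -841/16709 - 130281 = -2176866070/16709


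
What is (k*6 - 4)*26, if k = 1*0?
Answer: -104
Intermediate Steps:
k = 0
(k*6 - 4)*26 = (0*6 - 4)*26 = (0 - 4)*26 = -4*26 = -104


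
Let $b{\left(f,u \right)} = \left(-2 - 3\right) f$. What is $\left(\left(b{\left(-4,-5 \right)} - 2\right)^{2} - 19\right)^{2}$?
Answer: $93025$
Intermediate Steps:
$b{\left(f,u \right)} = - 5 f$ ($b{\left(f,u \right)} = \left(-2 - 3\right) f = - 5 f$)
$\left(\left(b{\left(-4,-5 \right)} - 2\right)^{2} - 19\right)^{2} = \left(\left(\left(-5\right) \left(-4\right) - 2\right)^{2} - 19\right)^{2} = \left(\left(20 - 2\right)^{2} - 19\right)^{2} = \left(18^{2} - 19\right)^{2} = \left(324 - 19\right)^{2} = 305^{2} = 93025$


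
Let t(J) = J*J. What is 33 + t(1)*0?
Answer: 33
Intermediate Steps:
t(J) = J²
33 + t(1)*0 = 33 + 1²*0 = 33 + 1*0 = 33 + 0 = 33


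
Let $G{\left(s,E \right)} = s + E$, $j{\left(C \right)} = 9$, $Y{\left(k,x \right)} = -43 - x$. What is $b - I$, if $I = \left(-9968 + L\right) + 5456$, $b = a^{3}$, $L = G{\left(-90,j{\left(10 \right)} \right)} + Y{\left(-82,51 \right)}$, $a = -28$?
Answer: $-17265$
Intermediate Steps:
$G{\left(s,E \right)} = E + s$
$L = -175$ ($L = \left(9 - 90\right) - 94 = -81 - 94 = -175$)
$b = -21952$ ($b = \left(-28\right)^{3} = -21952$)
$I = -4687$ ($I = \left(-9968 - 175\right) + 5456 = -10143 + 5456 = -4687$)
$b - I = -21952 - -4687 = -21952 + 4687 = -17265$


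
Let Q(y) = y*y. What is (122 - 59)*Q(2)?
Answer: 252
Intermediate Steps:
Q(y) = y**2
(122 - 59)*Q(2) = (122 - 59)*2**2 = 63*4 = 252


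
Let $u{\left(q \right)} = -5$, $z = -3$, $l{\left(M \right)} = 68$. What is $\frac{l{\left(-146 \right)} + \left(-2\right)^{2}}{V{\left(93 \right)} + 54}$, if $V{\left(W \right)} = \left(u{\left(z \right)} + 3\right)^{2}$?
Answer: $\frac{36}{29} \approx 1.2414$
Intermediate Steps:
$V{\left(W \right)} = 4$ ($V{\left(W \right)} = \left(-5 + 3\right)^{2} = \left(-2\right)^{2} = 4$)
$\frac{l{\left(-146 \right)} + \left(-2\right)^{2}}{V{\left(93 \right)} + 54} = \frac{68 + \left(-2\right)^{2}}{4 + 54} = \frac{68 + 4}{58} = 72 \cdot \frac{1}{58} = \frac{36}{29}$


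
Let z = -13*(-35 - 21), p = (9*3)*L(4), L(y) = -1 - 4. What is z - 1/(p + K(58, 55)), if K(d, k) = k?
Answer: 58241/80 ≈ 728.01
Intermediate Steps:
L(y) = -5
p = -135 (p = (9*3)*(-5) = 27*(-5) = -135)
z = 728 (z = -13*(-56) = 728)
z - 1/(p + K(58, 55)) = 728 - 1/(-135 + 55) = 728 - 1/(-80) = 728 - 1*(-1/80) = 728 + 1/80 = 58241/80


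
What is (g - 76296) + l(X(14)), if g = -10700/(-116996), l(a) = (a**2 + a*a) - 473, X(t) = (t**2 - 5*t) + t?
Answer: -1098853006/29249 ≈ -37569.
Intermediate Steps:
X(t) = t**2 - 4*t
l(a) = -473 + 2*a**2 (l(a) = (a**2 + a**2) - 473 = 2*a**2 - 473 = -473 + 2*a**2)
g = 2675/29249 (g = -10700*(-1/116996) = 2675/29249 ≈ 0.091456)
(g - 76296) + l(X(14)) = (2675/29249 - 76296) + (-473 + 2*(14*(-4 + 14))**2) = -2231579029/29249 + (-473 + 2*(14*10)**2) = -2231579029/29249 + (-473 + 2*140**2) = -2231579029/29249 + (-473 + 2*19600) = -2231579029/29249 + (-473 + 39200) = -2231579029/29249 + 38727 = -1098853006/29249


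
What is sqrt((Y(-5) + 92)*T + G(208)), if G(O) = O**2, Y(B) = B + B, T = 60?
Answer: 2*sqrt(12046) ≈ 219.51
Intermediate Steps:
Y(B) = 2*B
sqrt((Y(-5) + 92)*T + G(208)) = sqrt((2*(-5) + 92)*60 + 208**2) = sqrt((-10 + 92)*60 + 43264) = sqrt(82*60 + 43264) = sqrt(4920 + 43264) = sqrt(48184) = 2*sqrt(12046)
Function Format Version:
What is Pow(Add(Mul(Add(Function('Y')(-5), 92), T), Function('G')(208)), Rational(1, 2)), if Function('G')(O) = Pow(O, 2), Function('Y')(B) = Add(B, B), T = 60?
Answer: Mul(2, Pow(12046, Rational(1, 2))) ≈ 219.51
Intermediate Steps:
Function('Y')(B) = Mul(2, B)
Pow(Add(Mul(Add(Function('Y')(-5), 92), T), Function('G')(208)), Rational(1, 2)) = Pow(Add(Mul(Add(Mul(2, -5), 92), 60), Pow(208, 2)), Rational(1, 2)) = Pow(Add(Mul(Add(-10, 92), 60), 43264), Rational(1, 2)) = Pow(Add(Mul(82, 60), 43264), Rational(1, 2)) = Pow(Add(4920, 43264), Rational(1, 2)) = Pow(48184, Rational(1, 2)) = Mul(2, Pow(12046, Rational(1, 2)))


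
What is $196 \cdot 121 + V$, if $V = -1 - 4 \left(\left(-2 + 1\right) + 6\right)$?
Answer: $23695$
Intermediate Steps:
$V = -21$ ($V = -1 - 4 \left(-1 + 6\right) = -1 - 20 = -21$)
$196 \cdot 121 + V = 196 \cdot 121 - 21 = 23716 - 21 = 23695$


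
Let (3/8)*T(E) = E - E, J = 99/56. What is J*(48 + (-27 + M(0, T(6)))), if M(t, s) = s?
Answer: 297/8 ≈ 37.125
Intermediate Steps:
J = 99/56 (J = 99*(1/56) = 99/56 ≈ 1.7679)
T(E) = 0 (T(E) = 8*(E - E)/3 = (8/3)*0 = 0)
J*(48 + (-27 + M(0, T(6)))) = 99*(48 + (-27 + 0))/56 = 99*(48 - 27)/56 = (99/56)*21 = 297/8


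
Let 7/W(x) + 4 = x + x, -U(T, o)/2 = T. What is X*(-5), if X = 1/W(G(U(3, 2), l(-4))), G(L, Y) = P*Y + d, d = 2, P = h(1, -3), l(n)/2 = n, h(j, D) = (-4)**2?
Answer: 1280/7 ≈ 182.86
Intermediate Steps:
h(j, D) = 16
l(n) = 2*n
U(T, o) = -2*T
P = 16
G(L, Y) = 2 + 16*Y (G(L, Y) = 16*Y + 2 = 2 + 16*Y)
W(x) = 7/(-4 + 2*x) (W(x) = 7/(-4 + (x + x)) = 7/(-4 + 2*x))
X = -256/7 (X = 1/(7/(2*(-2 + (2 + 16*(2*(-4)))))) = 1/(7/(2*(-2 + (2 + 16*(-8))))) = 1/(7/(2*(-2 + (2 - 128)))) = 1/(7/(2*(-2 - 126))) = 1/((7/2)/(-128)) = 1/((7/2)*(-1/128)) = 1/(-7/256) = -256/7 ≈ -36.571)
X*(-5) = -256/7*(-5) = 1280/7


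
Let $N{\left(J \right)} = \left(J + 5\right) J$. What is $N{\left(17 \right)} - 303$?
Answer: $71$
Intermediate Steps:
$N{\left(J \right)} = J \left(5 + J\right)$ ($N{\left(J \right)} = \left(5 + J\right) J = J \left(5 + J\right)$)
$N{\left(17 \right)} - 303 = 17 \left(5 + 17\right) - 303 = 17 \cdot 22 - 303 = 374 - 303 = 71$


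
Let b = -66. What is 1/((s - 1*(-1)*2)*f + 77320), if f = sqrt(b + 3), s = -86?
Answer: 9665/747353366 + 63*I*sqrt(7)/1494706732 ≈ 1.2932e-5 + 1.1152e-7*I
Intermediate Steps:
f = 3*I*sqrt(7) (f = sqrt(-66 + 3) = sqrt(-63) = 3*I*sqrt(7) ≈ 7.9373*I)
1/((s - 1*(-1)*2)*f + 77320) = 1/((-86 - 1*(-1)*2)*(3*I*sqrt(7)) + 77320) = 1/((-86 + 1*2)*(3*I*sqrt(7)) + 77320) = 1/((-86 + 2)*(3*I*sqrt(7)) + 77320) = 1/(-252*I*sqrt(7) + 77320) = 1/(77320 - 252*I*sqrt(7))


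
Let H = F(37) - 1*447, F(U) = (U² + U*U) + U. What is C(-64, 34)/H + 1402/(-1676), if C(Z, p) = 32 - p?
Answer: -408401/487716 ≈ -0.83737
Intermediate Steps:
F(U) = U + 2*U² (F(U) = (U² + U²) + U = 2*U² + U = U + 2*U²)
H = 2328 (H = 37*(1 + 2*37) - 1*447 = 37*(1 + 74) - 447 = 37*75 - 447 = 2775 - 447 = 2328)
C(-64, 34)/H + 1402/(-1676) = (32 - 1*34)/2328 + 1402/(-1676) = (32 - 34)*(1/2328) + 1402*(-1/1676) = -2*1/2328 - 701/838 = -1/1164 - 701/838 = -408401/487716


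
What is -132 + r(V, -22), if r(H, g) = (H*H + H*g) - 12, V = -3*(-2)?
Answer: -240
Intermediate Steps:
V = 6
r(H, g) = -12 + H² + H*g (r(H, g) = (H² + H*g) - 12 = -12 + H² + H*g)
-132 + r(V, -22) = -132 + (-12 + 6² + 6*(-22)) = -132 + (-12 + 36 - 132) = -132 - 108 = -240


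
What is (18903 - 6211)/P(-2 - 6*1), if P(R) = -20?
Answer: -3173/5 ≈ -634.60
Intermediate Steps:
(18903 - 6211)/P(-2 - 6*1) = (18903 - 6211)/(-20) = 12692*(-1/20) = -3173/5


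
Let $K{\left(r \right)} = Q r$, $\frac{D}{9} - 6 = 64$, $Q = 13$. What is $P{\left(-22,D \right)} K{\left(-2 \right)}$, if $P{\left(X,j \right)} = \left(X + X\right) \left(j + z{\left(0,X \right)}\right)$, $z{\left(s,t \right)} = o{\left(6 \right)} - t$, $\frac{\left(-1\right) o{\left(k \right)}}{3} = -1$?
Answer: $749320$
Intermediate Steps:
$D = 630$ ($D = 54 + 9 \cdot 64 = 54 + 576 = 630$)
$o{\left(k \right)} = 3$ ($o{\left(k \right)} = \left(-3\right) \left(-1\right) = 3$)
$z{\left(s,t \right)} = 3 - t$
$K{\left(r \right)} = 13 r$
$P{\left(X,j \right)} = 2 X \left(3 + j - X\right)$ ($P{\left(X,j \right)} = \left(X + X\right) \left(j - \left(-3 + X\right)\right) = 2 X \left(3 + j - X\right)$)
$P{\left(-22,D \right)} K{\left(-2 \right)} = 2 \left(-22\right) \left(3 + 630 - -22\right) 13 \left(-2\right) = 2 \left(-22\right) \left(3 + 630 + 22\right) \left(-26\right) = 2 \left(-22\right) 655 \left(-26\right) = \left(-28820\right) \left(-26\right) = 749320$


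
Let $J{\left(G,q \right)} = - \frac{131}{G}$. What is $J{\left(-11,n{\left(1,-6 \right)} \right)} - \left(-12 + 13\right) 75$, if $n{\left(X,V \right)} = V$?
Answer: $- \frac{694}{11} \approx -63.091$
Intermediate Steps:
$J{\left(-11,n{\left(1,-6 \right)} \right)} - \left(-12 + 13\right) 75 = - \frac{131}{-11} - \left(-12 + 13\right) 75 = \left(-131\right) \left(- \frac{1}{11}\right) - 1 \cdot 75 = \frac{131}{11} - 75 = - \frac{694}{11}$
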